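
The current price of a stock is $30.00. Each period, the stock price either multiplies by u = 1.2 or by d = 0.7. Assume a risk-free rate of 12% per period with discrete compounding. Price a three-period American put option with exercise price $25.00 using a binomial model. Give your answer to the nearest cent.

Risk-neutral probability p = (1 + 0.12 − 0.7)/(1.2 − 0.7) = 0.4200/0.5000 = 0.8400
Terminal stock prices: S_uuu = 51.84, S_uud = 30.24, S_udd = 17.64, S_ddd = 10.29
Terminal payoffs (K − S): max(-26.84, 0) = 0, max(-5.24, 0) = 0, max(7.36, 0) = 7.36, max(14.71, 0) = 14.71
Node uu (S = 43.2): continuation = 1/1.12·[0.8400·0.0000 + 0.1600·0.0000] = 0.0000; exercise value = 0.0000 ≤ continuation, so V_uu = 0.0000
Node ud (S = 25.2): continuation = 1/1.12·[0.8400·0.0000 + 0.1600·7.3600] = 1.0514; exercise value = 0.0000 ≤ continuation, so V_ud = 1.0514
Node dd (S = 14.7): continuation = 1/1.12·[0.8400·7.3600 + 0.1600·14.7100] = 7.6214; exercise value = 10.3000 > continuation, so V_dd = 10.3000 (exercise)
Node u (S = 36): continuation = 1/1.12·[0.8400·0.0000 + 0.1600·1.0514] = 0.1502; exercise value = 0.0000 ≤ continuation, so V_u = 0.1502
Node d (S = 21): continuation = 1/1.12·[0.8400·1.0514 + 0.1600·10.3000] = 2.2600; exercise value = 4.0000 > continuation, so V_d = 4.0000 (exercise)
Node 0 (S = 30): continuation = 1/1.12·[0.8400·0.1502 + 0.1600·4.0000] = 0.6841; exercise value = 0.0000 ≤ continuation, so V_0 = 0.6841

$0.68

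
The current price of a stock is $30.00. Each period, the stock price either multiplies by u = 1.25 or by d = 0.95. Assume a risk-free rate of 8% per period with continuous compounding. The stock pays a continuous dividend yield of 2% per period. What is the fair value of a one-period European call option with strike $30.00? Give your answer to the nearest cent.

$2.58

Per-period risk-free factor R = e^0.08 = 1.0833; dividend-adjusted growth = e^(0.08−0.02) = 1.0618.
Risk-neutral probability p = (1.0618 − 0.95)/(1.25 − 0.95) = 0.1118/0.3000 = 0.3728
Terminal stock prices: S_u = 37.5, S_d = 28.5
Terminal payoffs (S − K): max(7.5, 0) = 7.5, max(-1.5, 0) = 0
Node 0 (S = 30): V_0 = e^(−0.08)·[0.3728·7.5000 + 0.6272·0.0000] = 2.5810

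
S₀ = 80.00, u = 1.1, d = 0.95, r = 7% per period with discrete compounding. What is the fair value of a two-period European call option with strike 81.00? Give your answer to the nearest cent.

9.56

Risk-neutral probability p = (1 + 0.07 − 0.95)/(1.1 − 0.95) = 0.1200/0.1500 = 0.8000
Terminal stock prices: S_uu = 96.8, S_ud = 83.6, S_dd = 72.2
Terminal payoffs (S − K): max(15.8, 0) = 15.8, max(2.6, 0) = 2.6, max(-8.8, 0) = 0
Node u (S = 88): V_u = 1/1.07·[0.8000·15.8000 + 0.2000·2.6000] = 12.2991
Node d (S = 76): V_d = 1/1.07·[0.8000·2.6000 + 0.2000·0.0000] = 1.9439
Node 0 (S = 80): V_0 = 1/1.07·[0.8000·12.2991 + 0.2000·1.9439] = 9.5589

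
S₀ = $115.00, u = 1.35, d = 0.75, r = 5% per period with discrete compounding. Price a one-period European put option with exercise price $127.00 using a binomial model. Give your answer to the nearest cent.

$19.40

Risk-neutral probability p = (1 + 0.05 − 0.75)/(1.35 − 0.75) = 0.3000/0.6000 = 0.5000
Terminal stock prices: S_u = 155.2, S_d = 86.25
Terminal payoffs (K − S): max(-28.25, 0) = 0, max(40.75, 0) = 40.75
Node 0 (S = 115): V_0 = 1/1.05·[0.5000·0.0000 + 0.5000·40.7500] = 19.4048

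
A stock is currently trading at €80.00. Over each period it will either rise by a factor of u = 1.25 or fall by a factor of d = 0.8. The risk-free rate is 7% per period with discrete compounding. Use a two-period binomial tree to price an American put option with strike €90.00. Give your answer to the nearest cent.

Risk-neutral probability p = (1 + 0.07 − 0.8)/(1.25 − 0.8) = 0.2700/0.4500 = 0.6000
Terminal stock prices: S_uu = 125, S_ud = 80, S_dd = 51.2
Terminal payoffs (K − S): max(-35, 0) = 0, max(10, 0) = 10, max(38.8, 0) = 38.8
Node u (S = 100): continuation = 1/1.07·[0.6000·0.0000 + 0.4000·10.0000] = 3.7383; exercise value = 0.0000 ≤ continuation, so V_u = 3.7383
Node d (S = 64): continuation = 1/1.07·[0.6000·10.0000 + 0.4000·38.8000] = 20.1121; exercise value = 26.0000 > continuation, so V_d = 26.0000 (exercise)
Node 0 (S = 80): continuation = 1/1.07·[0.6000·3.7383 + 0.4000·26.0000] = 11.8159; exercise value = 10.0000 ≤ continuation, so V_0 = 11.8159

€11.82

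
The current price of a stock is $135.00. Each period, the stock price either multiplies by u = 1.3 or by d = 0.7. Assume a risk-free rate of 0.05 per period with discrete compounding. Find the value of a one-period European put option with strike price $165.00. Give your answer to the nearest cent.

$27.98

Risk-neutral probability p = (1 + 0.05 − 0.7)/(1.3 − 0.7) = 0.3500/0.6000 = 0.5833
Terminal stock prices: S_u = 175.5, S_d = 94.5
Terminal payoffs (K − S): max(-10.5, 0) = 0, max(70.5, 0) = 70.5
Node 0 (S = 135): V_0 = 1/1.05·[0.5833·0.0000 + 0.4167·70.5000] = 27.9762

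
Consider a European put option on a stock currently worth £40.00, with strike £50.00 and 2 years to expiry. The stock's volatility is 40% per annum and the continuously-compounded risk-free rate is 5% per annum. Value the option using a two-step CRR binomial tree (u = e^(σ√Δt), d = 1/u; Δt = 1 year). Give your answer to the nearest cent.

£12.83

CRR parameters: u = e^(σ√Δt) = e^(0.4·√1) = 1.4918, d = 1/u = 0.6703
Per-period rate: rΔt = 0.05·1 = 0.05, so R = e^0.05 = 1.0513
Risk-neutral probability p = (e^0.05 − 0.6703)/(1.4918 − 0.6703) = 0.3810/0.8215 = 0.4637
Terminal stock prices: S_uu = 89.02, S_ud = 40, S_dd = 17.97
Terminal payoffs (K − S): max(-39.02, 0) = 0, max(10, 0) = 10, max(32.03, 0) = 32.03
Node u (S = 59.67): V_u = e^(−0.05)·[0.4637·0.0000 + 0.5363·10.0000] = 5.1012
Node d (S = 26.81): V_d = e^(−0.05)·[0.4637·10.0000 + 0.5363·32.0268] = 20.7487
Node 0 (S = 40): V_0 = e^(−0.05)·[0.4637·5.1012 + 0.5363·20.7487] = 12.8345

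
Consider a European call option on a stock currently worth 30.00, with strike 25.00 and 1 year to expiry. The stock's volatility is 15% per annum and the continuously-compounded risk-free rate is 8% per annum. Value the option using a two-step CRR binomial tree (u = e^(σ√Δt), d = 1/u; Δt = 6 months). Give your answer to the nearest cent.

CRR parameters: u = e^(σ√Δt) = e^(0.15·√0.5) = 1.1119, d = 1/u = 0.8994
Per-period rate: rΔt = 0.08·0.5 = 0.04, so R = e^0.04 = 1.0408
Risk-neutral probability p = (e^0.04 − 0.8994)/(1.1119 − 0.8994) = 0.1414/0.2125 = 0.6655
Terminal stock prices: S_uu = 37.09, S_ud = 30, S_dd = 24.27
Terminal payoffs (S − K): max(12.09, 0) = 12.09, max(5, 0) = 5, max(-0.7343, 0) = 0
Node u (S = 33.36): V_u = e^(−0.04)·[0.6655·12.0893 + 0.3345·5.0000] = 9.3371
Node d (S = 26.98): V_d = e^(−0.04)·[0.6655·5.0000 + 0.3345·0.0000] = 3.1972
Node 0 (S = 30): V_0 = e^(−0.04)·[0.6655·9.3371 + 0.3345·3.1972] = 6.9979

7.00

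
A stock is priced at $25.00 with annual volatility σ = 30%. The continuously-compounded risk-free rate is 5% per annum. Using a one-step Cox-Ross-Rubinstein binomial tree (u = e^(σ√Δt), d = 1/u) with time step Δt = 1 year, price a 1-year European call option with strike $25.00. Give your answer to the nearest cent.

CRR parameters: u = e^(σ√Δt) = e^(0.3·√1) = 1.3499, d = 1/u = 0.7408
Per-period rate: rΔt = 0.05·1 = 0.05, so R = e^0.05 = 1.0513
Risk-neutral probability p = (e^0.05 − 0.7408)/(1.3499 − 0.7408) = 0.3105/0.6090 = 0.5097
Terminal stock prices: S_u = 33.75, S_d = 18.52
Terminal payoffs (S − K): max(8.746, 0) = 8.746, max(-6.48, 0) = 0
Node 0 (S = 25): V_0 = e^(−0.05)·[0.5097·8.7465 + 0.4903·0.0000] = 4.2410

$4.24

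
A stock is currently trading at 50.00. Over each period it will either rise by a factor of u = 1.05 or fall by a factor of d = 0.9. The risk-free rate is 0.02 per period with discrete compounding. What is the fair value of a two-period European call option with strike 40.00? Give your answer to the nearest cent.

11.55

Risk-neutral probability p = (1 + 0.02 − 0.9)/(1.05 − 0.9) = 0.1200/0.1500 = 0.8000
Terminal stock prices: S_uu = 55.12, S_ud = 47.25, S_dd = 40.5
Terminal payoffs (S − K): max(15.12, 0) = 15.12, max(7.25, 0) = 7.25, max(0.5, 0) = 0.5
Node u (S = 52.5): V_u = 1/1.02·[0.8000·15.1250 + 0.2000·7.2500] = 13.2843
Node d (S = 45): V_d = 1/1.02·[0.8000·7.2500 + 0.2000·0.5000] = 5.7843
Node 0 (S = 50): V_0 = 1/1.02·[0.8000·13.2843 + 0.2000·5.7843] = 11.5532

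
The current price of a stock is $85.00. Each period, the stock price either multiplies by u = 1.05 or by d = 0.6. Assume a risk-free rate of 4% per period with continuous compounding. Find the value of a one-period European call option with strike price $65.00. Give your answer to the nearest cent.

$22.82

Risk-neutral probability p = (e^0.04 − 0.6)/(1.05 − 0.6) = 0.4408/0.4500 = 0.9796
Terminal stock prices: S_u = 89.25, S_d = 51
Terminal payoffs (S − K): max(24.25, 0) = 24.25, max(-14, 0) = 0
Node 0 (S = 85): V_0 = e^(−0.04)·[0.9796·24.2500 + 0.0204·0.0000] = 22.8234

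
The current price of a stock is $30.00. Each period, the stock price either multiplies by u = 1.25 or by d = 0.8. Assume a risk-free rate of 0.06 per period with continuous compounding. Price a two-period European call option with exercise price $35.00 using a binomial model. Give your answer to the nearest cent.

$3.57

Risk-neutral probability p = (e^0.06 − 0.8)/(1.25 − 0.8) = 0.2618/0.4500 = 0.5819
Terminal stock prices: S_uu = 46.88, S_ud = 30, S_dd = 19.2
Terminal payoffs (S − K): max(11.88, 0) = 11.88, max(-5, 0) = 0, max(-15.8, 0) = 0
Node u (S = 37.5): V_u = e^(−0.06)·[0.5819·11.8750 + 0.4181·0.0000] = 6.5072
Node d (S = 24): V_d = e^(−0.06)·[0.5819·0.0000 + 0.4181·0.0000] = 0.0000
Node 0 (S = 30): V_0 = e^(−0.06)·[0.5819·6.5072 + 0.4181·0.0000] = 3.5658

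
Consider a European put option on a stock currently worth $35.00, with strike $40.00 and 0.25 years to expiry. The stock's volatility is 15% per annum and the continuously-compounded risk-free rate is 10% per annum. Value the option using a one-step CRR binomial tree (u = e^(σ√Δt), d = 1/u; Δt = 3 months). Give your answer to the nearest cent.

$4.01

CRR parameters: u = e^(σ√Δt) = e^(0.15·√0.25) = 1.0779, d = 1/u = 0.9277
Per-period rate: rΔt = 0.1·0.25 = 0.025, so R = e^0.025 = 1.0253
Risk-neutral probability p = (e^0.025 − 0.9277)/(1.0779 − 0.9277) = 0.0976/0.1501 = 0.6499
Terminal stock prices: S_u = 37.73, S_d = 32.47
Terminal payoffs (K − S): max(2.274, 0) = 2.274, max(7.529, 0) = 7.529
Node 0 (S = 35): V_0 = e^(−0.025)·[0.6499·2.2741 + 0.3501·7.5290] = 4.0124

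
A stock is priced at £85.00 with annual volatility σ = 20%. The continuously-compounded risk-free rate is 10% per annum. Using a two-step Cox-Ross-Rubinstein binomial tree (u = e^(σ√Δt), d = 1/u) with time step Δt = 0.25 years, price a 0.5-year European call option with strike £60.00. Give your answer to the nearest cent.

£27.93

CRR parameters: u = e^(σ√Δt) = e^(0.2·√0.25) = 1.1052, d = 1/u = 0.9048
Per-period rate: rΔt = 0.1·0.25 = 0.025, so R = e^0.025 = 1.0253
Risk-neutral probability p = (e^0.025 − 0.9048)/(1.1052 − 0.9048) = 0.1205/0.2003 = 0.6014
Terminal stock prices: S_uu = 103.8, S_ud = 85, S_dd = 69.59
Terminal payoffs (S − K): max(43.82, 0) = 43.82, max(25, 0) = 25, max(9.592, 0) = 9.592
Node u (S = 93.94): V_u = e^(−0.025)·[0.6014·43.8192 + 0.3986·25.0000] = 35.4209
Node d (S = 76.91): V_d = e^(−0.025)·[0.6014·25.0000 + 0.3986·9.5921] = 18.3926
Node 0 (S = 85): V_0 = e^(−0.025)·[0.6014·35.4209 + 0.3986·18.3926] = 27.9262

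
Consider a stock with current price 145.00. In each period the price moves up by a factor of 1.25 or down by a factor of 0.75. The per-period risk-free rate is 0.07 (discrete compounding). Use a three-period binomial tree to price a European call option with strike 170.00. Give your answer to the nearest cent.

24.22

Risk-neutral probability p = (1 + 0.07 − 0.75)/(1.25 − 0.75) = 0.3200/0.5000 = 0.6400
Terminal stock prices: S_uuu = 283.2, S_uud = 169.9, S_udd = 102, S_ddd = 61.17
Terminal payoffs (S − K): max(113.2, 0) = 113.2, max(-0.07812, 0) = 0, max(-68.05, 0) = 0, max(-108.8, 0) = 0
Node uu (S = 226.6): V_uu = 1/1.07·[0.6400·113.2031 + 0.3600·0.0000] = 67.7103
Node ud (S = 135.9): V_ud = 1/1.07·[0.6400·0.0000 + 0.3600·0.0000] = 0.0000
Node dd (S = 81.56): V_dd = 1/1.07·[0.6400·0.0000 + 0.3600·0.0000] = 0.0000
Node u (S = 181.2): V_u = 1/1.07·[0.6400·67.7103 + 0.3600·0.0000] = 40.4996
Node d (S = 108.8): V_d = 1/1.07·[0.6400·0.0000 + 0.3600·0.0000] = 0.0000
Node 0 (S = 145): V_0 = 1/1.07·[0.6400·40.4996 + 0.3600·0.0000] = 24.2241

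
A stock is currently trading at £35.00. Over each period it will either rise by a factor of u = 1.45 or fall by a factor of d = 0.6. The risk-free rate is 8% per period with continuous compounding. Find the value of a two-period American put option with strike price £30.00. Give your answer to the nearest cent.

Risk-neutral probability p = (e^0.08 − 0.6)/(1.45 − 0.6) = 0.4833/0.8500 = 0.5686
Terminal stock prices: S_uu = 73.59, S_ud = 30.45, S_dd = 12.6
Terminal payoffs (K − S): max(-43.59, 0) = 0, max(-0.45, 0) = 0, max(17.4, 0) = 17.4
Node u (S = 50.75): continuation = e^(−0.08)·[0.5686·0.0000 + 0.4314·0.0000] = 0.0000; exercise value = 0.0000 ≤ continuation, so V_u = 0.0000
Node d (S = 21): continuation = e^(−0.08)·[0.5686·0.0000 + 0.4314·17.4000] = 6.9297; exercise value = 9.0000 > continuation, so V_d = 9.0000 (exercise)
Node 0 (S = 35): continuation = e^(−0.08)·[0.5686·0.0000 + 0.4314·9.0000] = 3.5843; exercise value = 0.0000 ≤ continuation, so V_0 = 3.5843

£3.58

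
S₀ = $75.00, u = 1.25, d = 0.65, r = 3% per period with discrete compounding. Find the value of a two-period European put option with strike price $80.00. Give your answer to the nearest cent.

Risk-neutral probability p = (1 + 0.03 − 0.65)/(1.25 − 0.65) = 0.3800/0.6000 = 0.6333
Terminal stock prices: S_uu = 117.2, S_ud = 60.94, S_dd = 31.69
Terminal payoffs (K − S): max(-37.19, 0) = 0, max(19.06, 0) = 19.06, max(48.31, 0) = 48.31
Node u (S = 93.75): V_u = 1/1.03·[0.6333·0.0000 + 0.3667·19.0625] = 6.7860
Node d (S = 48.75): V_d = 1/1.03·[0.6333·19.0625 + 0.3667·48.3125] = 28.9199
Node 0 (S = 75): V_0 = 1/1.03·[0.6333·6.7860 + 0.3667·28.9199] = 14.4677

$14.47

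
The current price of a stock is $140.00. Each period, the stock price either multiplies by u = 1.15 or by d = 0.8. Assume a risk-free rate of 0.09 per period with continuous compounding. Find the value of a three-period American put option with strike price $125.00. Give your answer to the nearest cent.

Risk-neutral probability p = (e^0.09 − 0.8)/(1.15 − 0.8) = 0.2942/0.3500 = 0.8405
Terminal stock prices: S_uuu = 212.9, S_uud = 148.1, S_udd = 103, S_ddd = 71.68
Terminal payoffs (K − S): max(-87.92, 0) = 0, max(-23.12, 0) = 0, max(21.96, 0) = 21.96, max(53.32, 0) = 53.32
Node uu (S = 185.1): continuation = e^(−0.09)·[0.8405·0.0000 + 0.1595·0.0000] = 0.0000; exercise value = 0.0000 ≤ continuation, so V_uu = 0.0000
Node ud (S = 128.8): continuation = e^(−0.09)·[0.8405·0.0000 + 0.1595·21.9600] = 3.2012; exercise value = 0.0000 ≤ continuation, so V_ud = 3.2012
Node dd (S = 89.6): continuation = e^(−0.09)·[0.8405·21.9600 + 0.1595·53.3200] = 24.6414; exercise value = 35.4000 > continuation, so V_dd = 35.4000 (exercise)
Node u (S = 161): continuation = e^(−0.09)·[0.8405·0.0000 + 0.1595·3.2012] = 0.4667; exercise value = 0.0000 ≤ continuation, so V_u = 0.4667
Node d (S = 112): continuation = e^(−0.09)·[0.8405·3.2012 + 0.1595·35.4000] = 7.6194; exercise value = 13.0000 > continuation, so V_d = 13.0000 (exercise)
Node 0 (S = 140): continuation = e^(−0.09)·[0.8405·0.4667 + 0.1595·13.0000] = 2.2535; exercise value = 0.0000 ≤ continuation, so V_0 = 2.2535

$2.25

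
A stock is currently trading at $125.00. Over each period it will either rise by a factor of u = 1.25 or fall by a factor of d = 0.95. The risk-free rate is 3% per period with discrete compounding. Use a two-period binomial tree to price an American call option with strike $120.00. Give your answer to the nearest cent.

Risk-neutral probability p = (1 + 0.03 − 0.95)/(1.25 − 0.95) = 0.0800/0.3000 = 0.2667
Terminal stock prices: S_uu = 195.3, S_ud = 148.4, S_dd = 112.8
Terminal payoffs (S − K): max(75.31, 0) = 75.31, max(28.44, 0) = 28.44, max(-7.188, 0) = 0
Node u (S = 156.2): continuation = 1/1.03·[0.2667·75.3125 + 0.7333·28.4375] = 39.7451; exercise value = 36.2500 ≤ continuation, so V_u = 39.7451
Node d (S = 118.8): continuation = 1/1.03·[0.2667·28.4375 + 0.7333·0.0000] = 7.3625; exercise value = 0.0000 ≤ continuation, so V_d = 7.3625
Node 0 (S = 125): continuation = 1/1.03·[0.2667·39.7451 + 0.7333·7.3625] = 15.5319; exercise value = 5.0000 ≤ continuation, so V_0 = 15.5319

$15.53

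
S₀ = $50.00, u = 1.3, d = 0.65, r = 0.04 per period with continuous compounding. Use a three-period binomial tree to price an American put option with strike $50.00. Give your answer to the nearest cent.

$8.62

Risk-neutral probability p = (e^0.04 − 0.65)/(1.3 − 0.65) = 0.3908/0.6500 = 0.6012
Terminal stock prices: S_uuu = 109.9, S_uud = 54.93, S_udd = 27.46, S_ddd = 13.73
Terminal payoffs (K − S): max(-59.85, 0) = 0, max(-4.925, 0) = 0, max(22.54, 0) = 22.54, max(36.27, 0) = 36.27
Node uu (S = 84.5): continuation = e^(−0.04)·[0.6012·0.0000 + 0.3988·0.0000] = 0.0000; exercise value = 0.0000 ≤ continuation, so V_uu = 0.0000
Node ud (S = 42.25): continuation = e^(−0.04)·[0.6012·0.0000 + 0.3988·22.5375] = 8.6345; exercise value = 7.7500 ≤ continuation, so V_ud = 8.6345
Node dd (S = 21.13): continuation = e^(−0.04)·[0.6012·22.5375 + 0.3988·36.2687] = 26.9145; exercise value = 28.8750 > continuation, so V_dd = 28.8750 (exercise)
Node u (S = 65): continuation = e^(−0.04)·[0.6012·0.0000 + 0.3988·8.6345] = 3.3080; exercise value = 0.0000 ≤ continuation, so V_u = 3.3080
Node d (S = 32.5): continuation = e^(−0.04)·[0.6012·8.6345 + 0.3988·28.8750] = 16.0504; exercise value = 17.5000 > continuation, so V_d = 17.5000 (exercise)
Node 0 (S = 50): continuation = e^(−0.04)·[0.6012·3.3080 + 0.3988·17.5000] = 8.6155; exercise value = 0.0000 ≤ continuation, so V_0 = 8.6155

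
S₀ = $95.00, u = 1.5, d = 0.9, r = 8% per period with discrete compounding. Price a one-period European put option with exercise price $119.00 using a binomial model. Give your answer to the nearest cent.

$21.71

Risk-neutral probability p = (1 + 0.08 − 0.9)/(1.5 − 0.9) = 0.1800/0.6000 = 0.3000
Terminal stock prices: S_u = 142.5, S_d = 85.5
Terminal payoffs (K − S): max(-23.5, 0) = 0, max(33.5, 0) = 33.5
Node 0 (S = 95): V_0 = 1/1.08·[0.3000·0.0000 + 0.7000·33.5000] = 21.7130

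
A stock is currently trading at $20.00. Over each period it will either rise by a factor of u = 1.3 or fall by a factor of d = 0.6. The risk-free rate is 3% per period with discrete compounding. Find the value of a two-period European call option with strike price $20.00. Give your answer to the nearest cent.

$4.91

Risk-neutral probability p = (1 + 0.03 − 0.6)/(1.3 − 0.6) = 0.4300/0.7000 = 0.6143
Terminal stock prices: S_uu = 33.8, S_ud = 15.6, S_dd = 7.2
Terminal payoffs (S − K): max(13.8, 0) = 13.8, max(-4.4, 0) = 0, max(-12.8, 0) = 0
Node u (S = 26): V_u = 1/1.03·[0.6143·13.8000 + 0.3857·0.0000] = 8.2302
Node d (S = 12): V_d = 1/1.03·[0.6143·0.0000 + 0.3857·0.0000] = 0.0000
Node 0 (S = 20): V_0 = 1/1.03·[0.6143·8.2302 + 0.3857·0.0000] = 4.9085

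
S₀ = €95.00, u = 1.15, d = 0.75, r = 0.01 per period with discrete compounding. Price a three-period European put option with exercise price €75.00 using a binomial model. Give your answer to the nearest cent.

€4.59

Risk-neutral probability p = (1 + 0.01 − 0.75)/(1.15 − 0.75) = 0.2600/0.4000 = 0.6500
Terminal stock prices: S_uuu = 144.5, S_uud = 94.23, S_udd = 61.45, S_ddd = 40.08
Terminal payoffs (K − S): max(-69.48, 0) = 0, max(-19.23, 0) = 0, max(13.55, 0) = 13.55, max(34.92, 0) = 34.92
Node uu (S = 125.6): V_uu = 1/1.01·[0.6500·0.0000 + 0.3500·0.0000] = 0.0000
Node ud (S = 81.94): V_ud = 1/1.01·[0.6500·0.0000 + 0.3500·13.5469] = 4.6945
Node dd (S = 53.44): V_dd = 1/1.01·[0.6500·13.5469 + 0.3500·34.9219] = 20.8199
Node u (S = 109.2): V_u = 1/1.01·[0.6500·0.0000 + 0.3500·4.6945] = 1.6268
Node d (S = 71.25): V_d = 1/1.01·[0.6500·4.6945 + 0.3500·20.8199] = 10.2360
Node 0 (S = 95): V_0 = 1/1.01·[0.6500·1.6268 + 0.3500·10.2360] = 4.5941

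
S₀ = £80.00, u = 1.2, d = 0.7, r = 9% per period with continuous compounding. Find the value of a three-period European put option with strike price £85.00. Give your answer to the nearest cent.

Risk-neutral probability p = (e^0.09 − 0.7)/(1.2 − 0.7) = 0.3942/0.5000 = 0.7883
Terminal stock prices: S_uuu = 138.2, S_uud = 80.64, S_udd = 47.04, S_ddd = 27.44
Terminal payoffs (K − S): max(-53.24, 0) = 0, max(4.36, 0) = 4.36, max(37.96, 0) = 37.96, max(57.56, 0) = 57.56
Node uu (S = 115.2): V_uu = e^(−0.09)·[0.7883·0.0000 + 0.2117·4.3600] = 0.8434
Node ud (S = 67.2): V_ud = e^(−0.09)·[0.7883·4.3600 + 0.2117·37.9600] = 10.4842
Node dd (S = 39.2): V_dd = e^(−0.09)·[0.7883·37.9600 + 0.2117·57.5600] = 38.4842
Node u (S = 96): V_u = e^(−0.09)·[0.7883·0.8434 + 0.2117·10.4842] = 2.6356
Node d (S = 56): V_d = e^(−0.09)·[0.7883·10.4842 + 0.2117·38.4842] = 14.9980
Node 0 (S = 80): V_0 = e^(−0.09)·[0.7883·2.6356 + 0.2117·14.9980] = 4.8001

£4.80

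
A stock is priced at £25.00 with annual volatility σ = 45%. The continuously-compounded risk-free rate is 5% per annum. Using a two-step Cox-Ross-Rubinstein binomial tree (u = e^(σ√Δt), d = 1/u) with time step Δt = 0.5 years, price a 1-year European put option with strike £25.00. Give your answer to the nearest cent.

£3.26

CRR parameters: u = e^(σ√Δt) = e^(0.45·√0.5) = 1.3746, d = 1/u = 0.7275
Per-period rate: rΔt = 0.05·0.5 = 0.025, so R = e^0.025 = 1.0253
Risk-neutral probability p = (e^0.025 − 0.7275)/(1.3746 − 0.7275) = 0.2979/0.6472 = 0.4602
Terminal stock prices: S_uu = 47.24, S_ud = 25, S_dd = 13.23
Terminal payoffs (K − S): max(-22.24, 0) = 0, max(0, 0) = 0, max(11.77, 0) = 11.77
Node u (S = 34.37): V_u = e^(−0.025)·[0.4602·0.0000 + 0.5398·0.0000] = 0.0000
Node d (S = 18.19): V_d = e^(−0.025)·[0.4602·0.0000 + 0.5398·11.7701] = 6.1963
Node 0 (S = 25): V_0 = e^(−0.025)·[0.4602·0.0000 + 0.5398·6.1963] = 3.2620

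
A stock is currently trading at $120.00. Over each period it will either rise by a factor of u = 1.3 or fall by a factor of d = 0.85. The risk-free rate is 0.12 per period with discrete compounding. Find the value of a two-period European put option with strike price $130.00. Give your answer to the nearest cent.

Risk-neutral probability p = (1 + 0.12 − 0.85)/(1.3 − 0.85) = 0.2700/0.4500 = 0.6000
Terminal stock prices: S_uu = 202.8, S_ud = 132.6, S_dd = 86.7
Terminal payoffs (K − S): max(-72.8, 0) = 0, max(-2.6, 0) = 0, max(43.3, 0) = 43.3
Node u (S = 156): V_u = 1/1.12·[0.6000·0.0000 + 0.4000·0.0000] = 0.0000
Node d (S = 102): V_d = 1/1.12·[0.6000·0.0000 + 0.4000·43.3000] = 15.4643
Node 0 (S = 120): V_0 = 1/1.12·[0.6000·0.0000 + 0.4000·15.4643] = 5.5230

$5.52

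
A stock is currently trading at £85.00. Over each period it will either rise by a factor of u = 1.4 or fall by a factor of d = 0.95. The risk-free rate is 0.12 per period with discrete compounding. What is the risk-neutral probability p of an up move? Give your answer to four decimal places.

Risk-neutral probability p = (1 + 0.12 − 0.95)/(1.4 − 0.95) = 0.1700/0.4500 = 0.3778

p = 0.3778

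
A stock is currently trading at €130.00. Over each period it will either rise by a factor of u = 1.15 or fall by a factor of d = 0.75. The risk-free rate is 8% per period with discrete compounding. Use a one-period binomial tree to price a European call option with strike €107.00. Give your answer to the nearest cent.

Risk-neutral probability p = (1 + 0.08 − 0.75)/(1.15 − 0.75) = 0.3300/0.4000 = 0.8250
Terminal stock prices: S_u = 149.5, S_d = 97.5
Terminal payoffs (S − K): max(42.5, 0) = 42.5, max(-9.5, 0) = 0
Node 0 (S = 130): V_0 = 1/1.08·[0.8250·42.5000 + 0.1750·0.0000] = 32.4653

€32.47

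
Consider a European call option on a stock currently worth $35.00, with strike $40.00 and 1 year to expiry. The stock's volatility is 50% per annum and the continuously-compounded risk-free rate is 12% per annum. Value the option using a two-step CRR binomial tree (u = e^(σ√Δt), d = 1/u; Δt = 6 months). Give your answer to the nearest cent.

CRR parameters: u = e^(σ√Δt) = e^(0.5·√0.5) = 1.4241, d = 1/u = 0.7022
Per-period rate: rΔt = 0.12·0.5 = 0.06, so R = e^0.06 = 1.0618
Risk-neutral probability p = (e^0.06 − 0.7022)/(1.4241 − 0.7022) = 0.3596/0.7219 = 0.4982
Terminal stock prices: S_uu = 70.98, S_ud = 35, S_dd = 17.26
Terminal payoffs (S − K): max(30.98, 0) = 30.98, max(-5, 0) = 0, max(-22.74, 0) = 0
Node u (S = 49.84): V_u = e^(−0.06)·[0.4982·30.9840 + 0.5018·0.0000] = 14.5366
Node d (S = 24.58): V_d = e^(−0.06)·[0.4982·0.0000 + 0.5018·0.0000] = 0.0000
Node 0 (S = 35): V_0 = e^(−0.06)·[0.4982·14.5366 + 0.5018·0.0000] = 6.8200

$6.82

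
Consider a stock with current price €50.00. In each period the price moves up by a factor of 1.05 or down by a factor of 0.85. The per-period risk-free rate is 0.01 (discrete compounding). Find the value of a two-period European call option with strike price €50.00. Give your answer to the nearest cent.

Risk-neutral probability p = (1 + 0.01 − 0.85)/(1.05 − 0.85) = 0.1600/0.2000 = 0.8000
Terminal stock prices: S_uu = 55.12, S_ud = 44.62, S_dd = 36.12
Terminal payoffs (S − K): max(5.125, 0) = 5.125, max(-5.375, 0) = 0, max(-13.88, 0) = 0
Node u (S = 52.5): V_u = 1/1.01·[0.8000·5.1250 + 0.2000·0.0000] = 4.0594
Node d (S = 42.5): V_d = 1/1.01·[0.8000·0.0000 + 0.2000·0.0000] = 0.0000
Node 0 (S = 50): V_0 = 1/1.01·[0.8000·4.0594 + 0.2000·0.0000] = 3.2154

€3.22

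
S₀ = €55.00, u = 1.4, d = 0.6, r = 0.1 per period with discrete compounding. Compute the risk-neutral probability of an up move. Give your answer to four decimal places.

Risk-neutral probability p = (1 + 0.1 − 0.6)/(1.4 − 0.6) = 0.5000/0.8000 = 0.6250

p = 0.6250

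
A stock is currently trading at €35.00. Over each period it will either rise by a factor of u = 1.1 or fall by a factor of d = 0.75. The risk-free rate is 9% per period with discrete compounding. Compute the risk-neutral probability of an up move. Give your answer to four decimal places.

p = 0.9714

Risk-neutral probability p = (1 + 0.09 − 0.75)/(1.1 − 0.75) = 0.3400/0.3500 = 0.9714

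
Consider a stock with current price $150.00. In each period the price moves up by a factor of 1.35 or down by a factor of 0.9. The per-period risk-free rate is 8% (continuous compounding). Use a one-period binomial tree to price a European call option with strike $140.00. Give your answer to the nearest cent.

$23.50

Risk-neutral probability p = (e^0.08 − 0.9)/(1.35 − 0.9) = 0.1833/0.4500 = 0.4073
Terminal stock prices: S_u = 202.5, S_d = 135
Terminal payoffs (S − K): max(62.5, 0) = 62.5, max(-5, 0) = 0
Node 0 (S = 150): V_0 = e^(−0.08)·[0.4073·62.5000 + 0.5927·0.0000] = 23.4993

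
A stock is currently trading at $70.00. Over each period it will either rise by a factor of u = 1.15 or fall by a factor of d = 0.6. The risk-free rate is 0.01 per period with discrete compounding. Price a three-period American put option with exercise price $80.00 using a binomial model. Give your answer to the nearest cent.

Risk-neutral probability p = (1 + 0.01 − 0.6)/(1.15 − 0.6) = 0.4100/0.5500 = 0.7455
Terminal stock prices: S_uuu = 106.5, S_uud = 55.54, S_udd = 28.98, S_ddd = 15.12
Terminal payoffs (K − S): max(-26.46, 0) = 0, max(24.46, 0) = 24.46, max(51.02, 0) = 51.02, max(64.88, 0) = 64.88
Node uu (S = 92.57): continuation = 1/1.01·[0.7455·0.0000 + 0.2545·24.4550] = 6.1633; exercise value = 0.0000 ≤ continuation, so V_uu = 6.1633
Node ud (S = 48.3): continuation = 1/1.01·[0.7455·24.4550 + 0.2545·51.0200] = 30.9079; exercise value = 31.7000 > continuation, so V_ud = 31.7000 (exercise)
Node dd (S = 25.2): continuation = 1/1.01·[0.7455·51.0200 + 0.2545·64.8800] = 54.0079; exercise value = 54.8000 > continuation, so V_dd = 54.8000 (exercise)
Node u (S = 80.5): continuation = 1/1.01·[0.7455·6.1633 + 0.2545·31.7000] = 12.5382; exercise value = 0.0000 ≤ continuation, so V_u = 12.5382
Node d (S = 42): continuation = 1/1.01·[0.7455·31.7000 + 0.2545·54.8000] = 37.2079; exercise value = 38.0000 > continuation, so V_d = 38.0000 (exercise)
Node 0 (S = 70): continuation = 1/1.01·[0.7455·12.5382 + 0.2545·38.0000] = 18.8310; exercise value = 10.0000 ≤ continuation, so V_0 = 18.8310

$18.83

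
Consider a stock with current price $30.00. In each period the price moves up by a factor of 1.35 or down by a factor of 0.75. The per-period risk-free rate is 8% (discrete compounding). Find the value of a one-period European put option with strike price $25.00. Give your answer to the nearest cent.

Risk-neutral probability p = (1 + 0.08 − 0.75)/(1.35 − 0.75) = 0.3300/0.6000 = 0.5500
Terminal stock prices: S_u = 40.5, S_d = 22.5
Terminal payoffs (K − S): max(-15.5, 0) = 0, max(2.5, 0) = 2.5
Node 0 (S = 30): V_0 = 1/1.08·[0.5500·0.0000 + 0.4500·2.5000] = 1.0417

$1.04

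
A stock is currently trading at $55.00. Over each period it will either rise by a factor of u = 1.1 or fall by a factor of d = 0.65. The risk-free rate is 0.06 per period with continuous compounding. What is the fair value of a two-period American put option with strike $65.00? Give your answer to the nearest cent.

$10.00

Risk-neutral probability p = (e^0.06 − 0.65)/(1.1 − 0.65) = 0.4118/0.4500 = 0.9152
Terminal stock prices: S_uu = 66.55, S_ud = 39.33, S_dd = 23.24
Terminal payoffs (K − S): max(-1.55, 0) = 0, max(25.67, 0) = 25.67, max(41.76, 0) = 41.76
Node u (S = 60.5): continuation = e^(−0.06)·[0.9152·0.0000 + 0.0848·25.6750] = 2.0506; exercise value = 4.5000 > continuation, so V_u = 4.5000 (exercise)
Node d (S = 35.75): continuation = e^(−0.06)·[0.9152·25.6750 + 0.0848·41.7625] = 25.4647; exercise value = 29.2500 > continuation, so V_d = 29.2500 (exercise)
Node 0 (S = 55): continuation = e^(−0.06)·[0.9152·4.5000 + 0.0848·29.2500] = 6.2147; exercise value = 10.0000 > continuation, so V_0 = 10.0000 (exercise)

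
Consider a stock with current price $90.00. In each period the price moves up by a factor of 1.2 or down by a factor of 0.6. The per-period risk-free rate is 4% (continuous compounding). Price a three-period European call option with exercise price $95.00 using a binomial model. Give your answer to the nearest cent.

$21.29

Risk-neutral probability p = (e^0.04 − 0.6)/(1.2 − 0.6) = 0.4408/0.6000 = 0.7347
Terminal stock prices: S_uuu = 155.5, S_uud = 77.76, S_udd = 38.88, S_ddd = 19.44
Terminal payoffs (S − K): max(60.52, 0) = 60.52, max(-17.24, 0) = 0, max(-56.12, 0) = 0, max(-75.56, 0) = 0
Node uu (S = 129.6): V_uu = e^(−0.04)·[0.7347·60.5200 + 0.2653·0.0000] = 42.7197
Node ud (S = 64.8): V_ud = e^(−0.04)·[0.7347·0.0000 + 0.2653·0.0000] = 0.0000
Node dd (S = 32.4): V_dd = e^(−0.04)·[0.7347·0.0000 + 0.2653·0.0000] = 0.0000
Node u (S = 108): V_u = e^(−0.04)·[0.7347·42.7197 + 0.2653·0.0000] = 30.1549
Node d (S = 54): V_d = e^(−0.04)·[0.7347·0.0000 + 0.2653·0.0000] = 0.0000
Node 0 (S = 90): V_0 = e^(−0.04)·[0.7347·30.1549 + 0.2653·0.0000] = 21.2856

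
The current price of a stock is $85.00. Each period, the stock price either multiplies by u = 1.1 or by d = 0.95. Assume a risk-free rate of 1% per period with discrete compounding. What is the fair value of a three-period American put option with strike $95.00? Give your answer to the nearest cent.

$10.00

Risk-neutral probability p = (1 + 0.01 − 0.95)/(1.1 − 0.95) = 0.0600/0.1500 = 0.4000
Terminal stock prices: S_uuu = 113.1, S_uud = 97.71, S_udd = 84.38, S_ddd = 72.88
Terminal payoffs (K − S): max(-18.14, 0) = 0, max(-2.708, 0) = 0, max(10.62, 0) = 10.62, max(22.12, 0) = 22.12
Node uu (S = 102.9): continuation = 1/1.01·[0.4000·0.0000 + 0.6000·0.0000] = 0.0000; exercise value = 0.0000 ≤ continuation, so V_uu = 0.0000
Node ud (S = 88.83): continuation = 1/1.01·[0.4000·0.0000 + 0.6000·10.6162] = 6.3067; exercise value = 6.1750 ≤ continuation, so V_ud = 6.3067
Node dd (S = 76.71): continuation = 1/1.01·[0.4000·10.6162 + 0.6000·22.1231] = 17.3469; exercise value = 18.2875 > continuation, so V_dd = 18.2875 (exercise)
Node u (S = 93.5): continuation = 1/1.01·[0.4000·0.0000 + 0.6000·6.3067] = 3.7465; exercise value = 1.5000 ≤ continuation, so V_u = 3.7465
Node d (S = 80.75): continuation = 1/1.01·[0.4000·6.3067 + 0.6000·18.2875] = 13.3616; exercise value = 14.2500 > continuation, so V_d = 14.2500 (exercise)
Node 0 (S = 85): continuation = 1/1.01·[0.4000·3.7465 + 0.6000·14.2500] = 9.9491; exercise value = 10.0000 > continuation, so V_0 = 10.0000 (exercise)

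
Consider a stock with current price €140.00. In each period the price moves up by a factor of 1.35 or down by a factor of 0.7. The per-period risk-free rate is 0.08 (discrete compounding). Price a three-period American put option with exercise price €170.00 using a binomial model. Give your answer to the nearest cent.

€35.54

Risk-neutral probability p = (1 + 0.08 − 0.7)/(1.35 − 0.7) = 0.3800/0.6500 = 0.5846
Terminal stock prices: S_uuu = 344.5, S_uud = 178.6, S_udd = 92.61, S_ddd = 48.02
Terminal payoffs (K − S): max(-174.5, 0) = 0, max(-8.605, 0) = 0, max(77.39, 0) = 77.39, max(122, 0) = 122
Node uu (S = 255.2): continuation = 1/1.08·[0.5846·0.0000 + 0.4154·0.0000] = 0.0000; exercise value = 0.0000 ≤ continuation, so V_uu = 0.0000
Node ud (S = 132.3): continuation = 1/1.08·[0.5846·0.0000 + 0.4154·77.3900] = 29.7654; exercise value = 37.7000 > continuation, so V_ud = 37.7000 (exercise)
Node dd (S = 68.6): continuation = 1/1.08·[0.5846·77.3900 + 0.4154·121.9800] = 88.8074; exercise value = 101.4000 > continuation, so V_dd = 101.4000 (exercise)
Node u (S = 189): continuation = 1/1.08·[0.5846·0.0000 + 0.4154·37.7000] = 14.5000; exercise value = 0.0000 ≤ continuation, so V_u = 14.5000
Node d (S = 98): continuation = 1/1.08·[0.5846·37.7000 + 0.4154·101.4000] = 59.4074; exercise value = 72.0000 > continuation, so V_d = 72.0000 (exercise)
Node 0 (S = 140): continuation = 1/1.08·[0.5846·14.5000 + 0.4154·72.0000] = 35.5413; exercise value = 30.0000 ≤ continuation, so V_0 = 35.5413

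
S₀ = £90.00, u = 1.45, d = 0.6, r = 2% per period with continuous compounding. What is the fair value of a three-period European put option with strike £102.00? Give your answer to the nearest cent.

Risk-neutral probability p = (e^0.02 − 0.6)/(1.45 − 0.6) = 0.4202/0.8500 = 0.4944
Terminal stock prices: S_uuu = 274.4, S_uud = 113.5, S_udd = 46.98, S_ddd = 19.44
Terminal payoffs (K − S): max(-172.4, 0) = 0, max(-11.53, 0) = 0, max(55.02, 0) = 55.02, max(82.56, 0) = 82.56
Node uu (S = 189.2): V_uu = e^(−0.02)·[0.4944·0.0000 + 0.5056·0.0000] = 0.0000
Node ud (S = 78.3): V_ud = e^(−0.02)·[0.4944·0.0000 + 0.5056·55.0200] = 27.2697
Node dd (S = 32.4): V_dd = e^(−0.02)·[0.4944·55.0200 + 0.5056·82.5600] = 67.5803
Node u (S = 130.5): V_u = e^(−0.02)·[0.4944·0.0000 + 0.5056·27.2697] = 13.5158
Node d (S = 54): V_d = e^(−0.02)·[0.4944·27.2697 + 0.5056·67.5803] = 46.7090
Node 0 (S = 90): V_0 = e^(−0.02)·[0.4944·13.5158 + 0.5056·46.7090] = 29.6998

£29.70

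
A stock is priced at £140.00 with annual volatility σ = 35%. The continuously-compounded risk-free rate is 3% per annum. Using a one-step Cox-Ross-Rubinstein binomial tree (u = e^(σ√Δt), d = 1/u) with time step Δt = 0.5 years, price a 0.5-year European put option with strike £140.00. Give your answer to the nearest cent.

CRR parameters: u = e^(σ√Δt) = e^(0.35·√0.5) = 1.2808, d = 1/u = 0.7808
Per-period rate: rΔt = 0.03·0.5 = 0.015, so R = e^0.015 = 1.0151
Risk-neutral probability p = (e^0.015 − 0.7808)/(1.2808 − 0.7808) = 0.2344/0.5000 = 0.4687
Terminal stock prices: S_u = 179.3, S_d = 109.3
Terminal payoffs (K − S): max(-39.31, 0) = 0, max(30.69, 0) = 30.69
Node 0 (S = 140): V_0 = e^(−0.015)·[0.4687·0.0000 + 0.5313·30.6936] = 16.0658

£16.07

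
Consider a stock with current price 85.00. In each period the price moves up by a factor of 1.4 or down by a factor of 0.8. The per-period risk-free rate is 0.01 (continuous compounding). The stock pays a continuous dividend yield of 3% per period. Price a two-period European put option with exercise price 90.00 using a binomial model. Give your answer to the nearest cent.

Per-period risk-free factor R = e^0.01 = 1.0101; dividend-adjusted growth = e^(0.01−0.03) = 0.9802.
Risk-neutral probability p = (0.9802 − 0.8)/(1.4 − 0.8) = 0.1802/0.6000 = 0.3003
Terminal stock prices: S_uu = 166.6, S_ud = 95.2, S_dd = 54.4
Terminal payoffs (K − S): max(-76.6, 0) = 0, max(-5.2, 0) = 0, max(35.6, 0) = 35.6
Node u (S = 119): V_u = e^(−0.01)·[0.3003·0.0000 + 0.6997·0.0000] = 0.0000
Node d (S = 68): V_d = e^(−0.01)·[0.3003·0.0000 + 0.6997·35.6000] = 24.6604
Node 0 (S = 85): V_0 = e^(−0.01)·[0.3003·0.0000 + 0.6997·24.6604] = 17.0824

17.08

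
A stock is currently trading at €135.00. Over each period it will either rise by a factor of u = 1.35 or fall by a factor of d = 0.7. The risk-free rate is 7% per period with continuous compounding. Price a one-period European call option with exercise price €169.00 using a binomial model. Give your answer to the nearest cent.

€7.08

Risk-neutral probability p = (e^0.07 − 0.7)/(1.35 − 0.7) = 0.3725/0.6500 = 0.5731
Terminal stock prices: S_u = 182.2, S_d = 94.5
Terminal payoffs (S − K): max(13.25, 0) = 13.25, max(-74.5, 0) = 0
Node 0 (S = 135): V_0 = e^(−0.07)·[0.5731·13.2500 + 0.4269·0.0000] = 7.0801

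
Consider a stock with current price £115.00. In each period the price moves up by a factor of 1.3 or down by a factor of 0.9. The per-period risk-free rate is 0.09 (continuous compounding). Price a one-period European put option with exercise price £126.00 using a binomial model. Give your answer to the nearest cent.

£10.58

Risk-neutral probability p = (e^0.09 − 0.9)/(1.3 − 0.9) = 0.1942/0.4000 = 0.4854
Terminal stock prices: S_u = 149.5, S_d = 103.5
Terminal payoffs (K − S): max(-23.5, 0) = 0, max(22.5, 0) = 22.5
Node 0 (S = 115): V_0 = e^(−0.09)·[0.4854·0.0000 + 0.5146·22.5000] = 10.5812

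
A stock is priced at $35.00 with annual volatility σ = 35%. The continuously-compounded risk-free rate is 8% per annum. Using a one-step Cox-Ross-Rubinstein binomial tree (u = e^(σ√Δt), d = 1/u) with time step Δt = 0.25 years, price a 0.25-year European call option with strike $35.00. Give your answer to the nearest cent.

$3.37

CRR parameters: u = e^(σ√Δt) = e^(0.35·√0.25) = 1.1912, d = 1/u = 0.8395
Per-period rate: rΔt = 0.08·0.25 = 0.02, so R = e^0.02 = 1.0202
Risk-neutral probability p = (e^0.02 − 0.8395)/(1.1912 − 0.8395) = 0.1807/0.3518 = 0.5138
Terminal stock prices: S_u = 41.69, S_d = 29.38
Terminal payoffs (S − K): max(6.694, 0) = 6.694, max(-5.619, 0) = 0
Node 0 (S = 35): V_0 = e^(−0.02)·[0.5138·6.6936 + 0.4862·0.0000] = 3.3710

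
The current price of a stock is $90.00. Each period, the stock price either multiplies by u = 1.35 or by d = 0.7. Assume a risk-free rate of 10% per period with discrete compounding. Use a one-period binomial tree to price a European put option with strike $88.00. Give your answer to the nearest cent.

Risk-neutral probability p = (1 + 0.1 − 0.7)/(1.35 − 0.7) = 0.4000/0.6500 = 0.6154
Terminal stock prices: S_u = 121.5, S_d = 63
Terminal payoffs (K − S): max(-33.5, 0) = 0, max(25, 0) = 25
Node 0 (S = 90): V_0 = 1/1.1·[0.6154·0.0000 + 0.3846·25.0000] = 8.7413

$8.74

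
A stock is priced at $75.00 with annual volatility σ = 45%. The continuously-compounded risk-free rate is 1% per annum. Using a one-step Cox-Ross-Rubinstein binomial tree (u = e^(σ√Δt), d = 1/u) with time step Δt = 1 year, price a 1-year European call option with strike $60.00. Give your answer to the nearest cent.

CRR parameters: u = e^(σ√Δt) = e^(0.45·√1) = 1.5683, d = 1/u = 0.6376
Per-period rate: rΔt = 0.01·1 = 0.01, so R = e^0.01 = 1.0101
Risk-neutral probability p = (e^0.01 − 0.6376)/(1.5683 − 0.6376) = 0.3724/0.9307 = 0.4002
Terminal stock prices: S_u = 117.6, S_d = 47.82
Terminal payoffs (S − K): max(57.62, 0) = 57.62, max(-12.18, 0) = 0
Node 0 (S = 75): V_0 = e^(−0.01)·[0.4002·57.6234 + 0.5998·0.0000] = 22.8291

$22.83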